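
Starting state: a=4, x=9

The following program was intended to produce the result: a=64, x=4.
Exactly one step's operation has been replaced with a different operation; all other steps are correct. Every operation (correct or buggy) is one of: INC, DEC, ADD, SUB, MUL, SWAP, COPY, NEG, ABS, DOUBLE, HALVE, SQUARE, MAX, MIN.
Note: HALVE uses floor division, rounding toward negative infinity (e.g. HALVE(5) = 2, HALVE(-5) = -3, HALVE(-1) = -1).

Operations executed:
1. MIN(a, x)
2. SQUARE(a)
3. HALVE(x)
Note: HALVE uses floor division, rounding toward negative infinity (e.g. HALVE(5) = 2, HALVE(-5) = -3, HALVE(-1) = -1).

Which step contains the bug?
Step 1

Trace with buggy code:
Initial: a=4, x=9
After step 1: a=4, x=9
After step 2: a=16, x=9
After step 3: a=16, x=4
Actual final a=16, x=4 ≠ expected a=64, x=4.
Step 1 is the only position where a single-operation replacement can produce the expected result.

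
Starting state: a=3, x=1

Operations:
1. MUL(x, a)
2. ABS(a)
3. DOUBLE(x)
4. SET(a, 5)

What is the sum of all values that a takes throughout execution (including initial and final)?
17

Values of a at each step:
Initial: a = 3
After step 1: a = 3
After step 2: a = 3
After step 3: a = 3
After step 4: a = 5
Sum = 3 + 3 + 3 + 3 + 5 = 17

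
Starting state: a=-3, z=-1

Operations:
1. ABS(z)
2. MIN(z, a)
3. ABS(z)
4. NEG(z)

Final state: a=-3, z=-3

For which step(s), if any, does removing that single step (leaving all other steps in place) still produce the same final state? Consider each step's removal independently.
Step(s) 1

Testing removal of each single step:
Without step 1: final = a=-3, z=-3 (same)
Without step 2: final = a=-3, z=-1 (different)
Without step 3: final = a=-3, z=3 (different)
Without step 4: final = a=-3, z=3 (different)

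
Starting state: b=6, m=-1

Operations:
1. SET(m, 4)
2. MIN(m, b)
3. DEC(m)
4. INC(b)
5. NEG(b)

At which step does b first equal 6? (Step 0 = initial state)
Step 0

Tracing b:
Initial: b = 6 ← first occurrence
After step 1: b = 6
After step 2: b = 6
After step 3: b = 6
After step 4: b = 7
After step 5: b = -7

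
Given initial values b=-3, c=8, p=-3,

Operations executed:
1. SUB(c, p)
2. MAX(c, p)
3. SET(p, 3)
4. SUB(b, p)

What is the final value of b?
b = -6

Tracing execution:
Step 1: SUB(c, p) → b = -3
Step 2: MAX(c, p) → b = -3
Step 3: SET(p, 3) → b = -3
Step 4: SUB(b, p) → b = -6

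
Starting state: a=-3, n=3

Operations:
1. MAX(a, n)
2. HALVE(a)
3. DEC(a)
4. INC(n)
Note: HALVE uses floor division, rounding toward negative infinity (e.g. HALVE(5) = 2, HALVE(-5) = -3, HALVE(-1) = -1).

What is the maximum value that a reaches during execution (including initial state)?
3

Values of a at each step:
Initial: a = -3
After step 1: a = 3 ← maximum
After step 2: a = 1
After step 3: a = 0
After step 4: a = 0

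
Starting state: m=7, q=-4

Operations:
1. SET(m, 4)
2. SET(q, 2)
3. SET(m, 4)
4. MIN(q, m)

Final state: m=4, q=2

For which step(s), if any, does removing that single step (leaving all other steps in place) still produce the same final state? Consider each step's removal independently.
Step(s) 1, 3, 4

Testing removal of each single step:
Without step 1: final = m=4, q=2 (same)
Without step 2: final = m=4, q=-4 (different)
Without step 3: final = m=4, q=2 (same)
Without step 4: final = m=4, q=2 (same)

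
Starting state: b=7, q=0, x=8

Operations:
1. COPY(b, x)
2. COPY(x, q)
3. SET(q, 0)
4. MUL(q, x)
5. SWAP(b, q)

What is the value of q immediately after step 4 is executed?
q = 0

Tracing q through execution:
Initial: q = 0
After step 1 (COPY(b, x)): q = 0
After step 2 (COPY(x, q)): q = 0
After step 3 (SET(q, 0)): q = 0
After step 4 (MUL(q, x)): q = 0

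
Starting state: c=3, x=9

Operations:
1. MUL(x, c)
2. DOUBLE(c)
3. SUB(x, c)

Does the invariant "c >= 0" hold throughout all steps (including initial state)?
Yes

The invariant holds at every step.

State at each step:
Initial: c=3, x=9
After step 1: c=3, x=27
After step 2: c=6, x=27
After step 3: c=6, x=21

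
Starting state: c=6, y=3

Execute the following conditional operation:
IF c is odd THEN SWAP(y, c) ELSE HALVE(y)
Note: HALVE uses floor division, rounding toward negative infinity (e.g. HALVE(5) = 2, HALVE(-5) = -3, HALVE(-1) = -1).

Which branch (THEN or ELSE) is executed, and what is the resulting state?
Branch: ELSE, Final state: c=6, y=1

Evaluating condition: c is odd
Condition is False, so ELSE branch executes
After HALVE(y): c=6, y=1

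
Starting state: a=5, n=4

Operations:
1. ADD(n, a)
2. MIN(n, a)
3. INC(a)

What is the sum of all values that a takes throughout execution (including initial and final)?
21

Values of a at each step:
Initial: a = 5
After step 1: a = 5
After step 2: a = 5
After step 3: a = 6
Sum = 5 + 5 + 5 + 6 = 21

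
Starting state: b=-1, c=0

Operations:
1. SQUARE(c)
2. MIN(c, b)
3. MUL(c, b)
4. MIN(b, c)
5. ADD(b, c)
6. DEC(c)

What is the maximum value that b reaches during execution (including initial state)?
0

Values of b at each step:
Initial: b = -1
After step 1: b = -1
After step 2: b = -1
After step 3: b = -1
After step 4: b = -1
After step 5: b = 0 ← maximum
After step 6: b = 0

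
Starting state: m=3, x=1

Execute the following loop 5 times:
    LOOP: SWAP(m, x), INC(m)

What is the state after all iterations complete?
m=4, x=5

Iteration trace:
Start: m=3, x=1
After iteration 1: m=2, x=3
After iteration 2: m=4, x=2
After iteration 3: m=3, x=4
After iteration 4: m=5, x=3
After iteration 5: m=4, x=5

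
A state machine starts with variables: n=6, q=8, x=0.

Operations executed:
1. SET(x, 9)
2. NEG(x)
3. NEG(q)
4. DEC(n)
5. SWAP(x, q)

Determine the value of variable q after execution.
q = -9

Tracing execution:
Step 1: SET(x, 9) → q = 8
Step 2: NEG(x) → q = 8
Step 3: NEG(q) → q = -8
Step 4: DEC(n) → q = -8
Step 5: SWAP(x, q) → q = -9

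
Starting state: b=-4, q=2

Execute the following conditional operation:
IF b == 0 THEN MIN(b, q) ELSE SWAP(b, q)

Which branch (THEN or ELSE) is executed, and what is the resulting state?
Branch: ELSE, Final state: b=2, q=-4

Evaluating condition: b == 0
b = -4
Condition is False, so ELSE branch executes
After SWAP(b, q): b=2, q=-4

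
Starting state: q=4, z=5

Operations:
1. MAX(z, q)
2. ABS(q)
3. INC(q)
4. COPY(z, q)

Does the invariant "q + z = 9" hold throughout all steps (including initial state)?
No, violated after step 3

The invariant is violated after step 3.

State at each step:
Initial: q=4, z=5
After step 1: q=4, z=5
After step 2: q=4, z=5
After step 3: q=5, z=5
After step 4: q=5, z=5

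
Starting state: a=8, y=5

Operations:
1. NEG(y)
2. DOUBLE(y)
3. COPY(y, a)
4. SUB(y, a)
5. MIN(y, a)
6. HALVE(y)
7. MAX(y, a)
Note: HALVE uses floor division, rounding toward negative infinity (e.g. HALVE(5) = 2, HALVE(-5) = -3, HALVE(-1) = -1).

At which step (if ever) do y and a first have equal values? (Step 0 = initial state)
Step 3

y and a first become equal after step 3.

Comparing values at each step:
Initial: y=5, a=8
After step 1: y=-5, a=8
After step 2: y=-10, a=8
After step 3: y=8, a=8 ← equal!
After step 4: y=0, a=8
After step 5: y=0, a=8
After step 6: y=0, a=8
After step 7: y=8, a=8 ← equal!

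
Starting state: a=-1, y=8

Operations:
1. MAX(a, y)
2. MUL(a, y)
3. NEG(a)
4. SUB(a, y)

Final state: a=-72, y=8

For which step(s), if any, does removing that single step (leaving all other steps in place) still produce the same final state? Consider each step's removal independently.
None - removing any single step changes the final result

Testing removal of each single step:
Without step 1: final = a=0, y=8 (different)
Without step 2: final = a=-16, y=8 (different)
Without step 3: final = a=56, y=8 (different)
Without step 4: final = a=-64, y=8 (different)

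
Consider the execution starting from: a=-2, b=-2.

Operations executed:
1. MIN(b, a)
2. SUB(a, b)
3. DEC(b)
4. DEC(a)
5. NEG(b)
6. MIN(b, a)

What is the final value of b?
b = -1

Tracing execution:
Step 1: MIN(b, a) → b = -2
Step 2: SUB(a, b) → b = -2
Step 3: DEC(b) → b = -3
Step 4: DEC(a) → b = -3
Step 5: NEG(b) → b = 3
Step 6: MIN(b, a) → b = -1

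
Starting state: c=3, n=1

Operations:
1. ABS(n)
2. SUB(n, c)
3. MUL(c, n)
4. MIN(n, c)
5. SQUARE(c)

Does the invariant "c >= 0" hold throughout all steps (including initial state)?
No, violated after step 3

The invariant is violated after step 3.

State at each step:
Initial: c=3, n=1
After step 1: c=3, n=1
After step 2: c=3, n=-2
After step 3: c=-6, n=-2
After step 4: c=-6, n=-6
After step 5: c=36, n=-6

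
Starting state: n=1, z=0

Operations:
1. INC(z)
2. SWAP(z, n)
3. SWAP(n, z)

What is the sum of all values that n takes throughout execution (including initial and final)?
4

Values of n at each step:
Initial: n = 1
After step 1: n = 1
After step 2: n = 1
After step 3: n = 1
Sum = 1 + 1 + 1 + 1 = 4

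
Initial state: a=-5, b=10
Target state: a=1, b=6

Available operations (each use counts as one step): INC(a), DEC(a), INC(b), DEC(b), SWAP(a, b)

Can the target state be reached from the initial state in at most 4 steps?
No

The target state cannot be reached within 4 steps.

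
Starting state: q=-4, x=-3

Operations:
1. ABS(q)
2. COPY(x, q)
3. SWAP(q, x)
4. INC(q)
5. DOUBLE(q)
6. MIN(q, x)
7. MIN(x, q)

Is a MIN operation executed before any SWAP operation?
No

First MIN: step 6
First SWAP: step 3
Since 6 > 3, SWAP comes first.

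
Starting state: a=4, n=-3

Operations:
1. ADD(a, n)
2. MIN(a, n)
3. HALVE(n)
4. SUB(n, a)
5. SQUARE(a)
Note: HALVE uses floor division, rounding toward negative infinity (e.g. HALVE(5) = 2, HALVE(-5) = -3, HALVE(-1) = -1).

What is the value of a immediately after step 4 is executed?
a = -3

Tracing a through execution:
Initial: a = 4
After step 1 (ADD(a, n)): a = 1
After step 2 (MIN(a, n)): a = -3
After step 3 (HALVE(n)): a = -3
After step 4 (SUB(n, a)): a = -3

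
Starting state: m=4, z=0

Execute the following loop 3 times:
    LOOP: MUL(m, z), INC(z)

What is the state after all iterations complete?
m=0, z=3

Iteration trace:
Start: m=4, z=0
After iteration 1: m=0, z=1
After iteration 2: m=0, z=2
After iteration 3: m=0, z=3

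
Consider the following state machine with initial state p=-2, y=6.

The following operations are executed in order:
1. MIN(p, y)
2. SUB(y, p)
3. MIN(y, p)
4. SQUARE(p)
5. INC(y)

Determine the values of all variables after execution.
{p: 4, y: -1}

Step-by-step execution:
Initial: p=-2, y=6
After step 1 (MIN(p, y)): p=-2, y=6
After step 2 (SUB(y, p)): p=-2, y=8
After step 3 (MIN(y, p)): p=-2, y=-2
After step 4 (SQUARE(p)): p=4, y=-2
After step 5 (INC(y)): p=4, y=-1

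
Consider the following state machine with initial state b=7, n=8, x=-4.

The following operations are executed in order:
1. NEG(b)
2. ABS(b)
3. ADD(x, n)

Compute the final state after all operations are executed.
{b: 7, n: 8, x: 4}

Step-by-step execution:
Initial: b=7, n=8, x=-4
After step 1 (NEG(b)): b=-7, n=8, x=-4
After step 2 (ABS(b)): b=7, n=8, x=-4
After step 3 (ADD(x, n)): b=7, n=8, x=4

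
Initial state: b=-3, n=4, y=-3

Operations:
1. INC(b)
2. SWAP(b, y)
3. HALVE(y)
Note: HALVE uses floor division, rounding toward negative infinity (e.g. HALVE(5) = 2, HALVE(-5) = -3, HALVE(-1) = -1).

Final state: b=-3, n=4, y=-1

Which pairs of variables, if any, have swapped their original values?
None

Comparing initial and final values:
n: 4 → 4
b: -3 → -3
y: -3 → -1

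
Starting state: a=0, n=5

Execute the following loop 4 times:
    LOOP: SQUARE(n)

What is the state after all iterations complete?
a=0, n=152587890625

Iteration trace:
Start: a=0, n=5
After iteration 1: a=0, n=25
After iteration 2: a=0, n=625
After iteration 3: a=0, n=390625
After iteration 4: a=0, n=152587890625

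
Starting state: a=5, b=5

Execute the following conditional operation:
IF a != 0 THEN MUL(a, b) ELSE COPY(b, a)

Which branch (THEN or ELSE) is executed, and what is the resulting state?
Branch: THEN, Final state: a=25, b=5

Evaluating condition: a != 0
a = 5
Condition is True, so THEN branch executes
After MUL(a, b): a=25, b=5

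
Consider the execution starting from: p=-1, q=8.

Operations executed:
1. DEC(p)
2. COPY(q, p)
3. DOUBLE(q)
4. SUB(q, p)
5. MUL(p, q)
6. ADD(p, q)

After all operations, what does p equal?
p = 2

Tracing execution:
Step 1: DEC(p) → p = -2
Step 2: COPY(q, p) → p = -2
Step 3: DOUBLE(q) → p = -2
Step 4: SUB(q, p) → p = -2
Step 5: MUL(p, q) → p = 4
Step 6: ADD(p, q) → p = 2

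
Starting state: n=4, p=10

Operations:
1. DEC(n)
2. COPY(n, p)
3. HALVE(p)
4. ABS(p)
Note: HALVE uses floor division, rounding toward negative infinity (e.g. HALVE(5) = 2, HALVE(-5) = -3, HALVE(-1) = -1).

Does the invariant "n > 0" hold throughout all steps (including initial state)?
Yes

The invariant holds at every step.

State at each step:
Initial: n=4, p=10
After step 1: n=3, p=10
After step 2: n=10, p=10
After step 3: n=10, p=5
After step 4: n=10, p=5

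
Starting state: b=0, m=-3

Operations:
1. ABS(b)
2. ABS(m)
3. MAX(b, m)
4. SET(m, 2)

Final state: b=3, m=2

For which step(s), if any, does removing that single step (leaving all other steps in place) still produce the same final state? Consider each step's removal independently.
Step(s) 1

Testing removal of each single step:
Without step 1: final = b=3, m=2 (same)
Without step 2: final = b=0, m=2 (different)
Without step 3: final = b=0, m=2 (different)
Without step 4: final = b=3, m=3 (different)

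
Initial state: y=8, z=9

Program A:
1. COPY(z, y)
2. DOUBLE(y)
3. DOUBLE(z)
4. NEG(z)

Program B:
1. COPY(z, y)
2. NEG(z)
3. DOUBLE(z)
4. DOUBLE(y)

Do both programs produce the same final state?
Yes

Program A final state: y=16, z=-16
Program B final state: y=16, z=-16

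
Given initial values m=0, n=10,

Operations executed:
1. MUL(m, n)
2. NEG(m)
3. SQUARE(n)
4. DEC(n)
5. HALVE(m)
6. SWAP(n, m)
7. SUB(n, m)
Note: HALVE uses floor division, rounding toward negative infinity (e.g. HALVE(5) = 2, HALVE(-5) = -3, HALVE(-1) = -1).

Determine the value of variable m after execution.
m = 99

Tracing execution:
Step 1: MUL(m, n) → m = 0
Step 2: NEG(m) → m = 0
Step 3: SQUARE(n) → m = 0
Step 4: DEC(n) → m = 0
Step 5: HALVE(m) → m = 0
Step 6: SWAP(n, m) → m = 99
Step 7: SUB(n, m) → m = 99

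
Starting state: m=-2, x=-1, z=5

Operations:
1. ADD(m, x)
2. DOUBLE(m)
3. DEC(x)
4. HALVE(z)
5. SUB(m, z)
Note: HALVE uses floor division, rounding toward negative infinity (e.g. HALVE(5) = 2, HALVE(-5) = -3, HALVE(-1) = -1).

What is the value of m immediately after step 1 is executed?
m = -3

Tracing m through execution:
Initial: m = -2
After step 1 (ADD(m, x)): m = -3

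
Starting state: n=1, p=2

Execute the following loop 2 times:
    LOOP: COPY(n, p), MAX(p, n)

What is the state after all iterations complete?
n=2, p=2

Iteration trace:
Start: n=1, p=2
After iteration 1: n=2, p=2
After iteration 2: n=2, p=2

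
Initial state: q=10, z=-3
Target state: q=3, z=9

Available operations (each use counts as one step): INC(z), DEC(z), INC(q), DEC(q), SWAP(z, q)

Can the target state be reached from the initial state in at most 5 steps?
No

The target state cannot be reached within 5 steps.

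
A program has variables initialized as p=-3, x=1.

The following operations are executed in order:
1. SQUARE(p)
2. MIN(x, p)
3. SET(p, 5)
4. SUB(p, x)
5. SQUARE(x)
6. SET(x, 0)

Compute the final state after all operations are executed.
{p: 4, x: 0}

Step-by-step execution:
Initial: p=-3, x=1
After step 1 (SQUARE(p)): p=9, x=1
After step 2 (MIN(x, p)): p=9, x=1
After step 3 (SET(p, 5)): p=5, x=1
After step 4 (SUB(p, x)): p=4, x=1
After step 5 (SQUARE(x)): p=4, x=1
After step 6 (SET(x, 0)): p=4, x=0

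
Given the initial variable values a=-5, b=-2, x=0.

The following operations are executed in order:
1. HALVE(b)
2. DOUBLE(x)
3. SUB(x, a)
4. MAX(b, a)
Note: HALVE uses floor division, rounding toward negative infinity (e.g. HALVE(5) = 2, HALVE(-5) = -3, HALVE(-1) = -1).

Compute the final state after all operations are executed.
{a: -5, b: -1, x: 5}

Step-by-step execution:
Initial: a=-5, b=-2, x=0
After step 1 (HALVE(b)): a=-5, b=-1, x=0
After step 2 (DOUBLE(x)): a=-5, b=-1, x=0
After step 3 (SUB(x, a)): a=-5, b=-1, x=5
After step 4 (MAX(b, a)): a=-5, b=-1, x=5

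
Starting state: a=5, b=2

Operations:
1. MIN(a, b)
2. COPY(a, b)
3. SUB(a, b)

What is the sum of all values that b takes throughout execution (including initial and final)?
8

Values of b at each step:
Initial: b = 2
After step 1: b = 2
After step 2: b = 2
After step 3: b = 2
Sum = 2 + 2 + 2 + 2 = 8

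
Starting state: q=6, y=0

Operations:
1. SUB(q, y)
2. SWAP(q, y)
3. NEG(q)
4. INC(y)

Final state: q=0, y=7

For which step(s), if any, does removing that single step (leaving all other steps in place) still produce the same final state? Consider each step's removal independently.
Step(s) 1, 3

Testing removal of each single step:
Without step 1: final = q=0, y=7 (same)
Without step 2: final = q=-6, y=1 (different)
Without step 3: final = q=0, y=7 (same)
Without step 4: final = q=0, y=6 (different)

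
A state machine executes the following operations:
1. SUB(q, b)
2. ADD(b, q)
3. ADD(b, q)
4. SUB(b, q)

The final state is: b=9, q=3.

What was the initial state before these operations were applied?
b=6, q=9

Working backwards:
Final state: b=9, q=3
Before step 4 (SUB(b, q)): b=12, q=3
Before step 3 (ADD(b, q)): b=9, q=3
Before step 2 (ADD(b, q)): b=6, q=3
Before step 1 (SUB(q, b)): b=6, q=9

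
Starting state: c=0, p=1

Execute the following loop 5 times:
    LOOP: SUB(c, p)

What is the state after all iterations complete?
c=-5, p=1

Iteration trace:
Start: c=0, p=1
After iteration 1: c=-1, p=1
After iteration 2: c=-2, p=1
After iteration 3: c=-3, p=1
After iteration 4: c=-4, p=1
After iteration 5: c=-5, p=1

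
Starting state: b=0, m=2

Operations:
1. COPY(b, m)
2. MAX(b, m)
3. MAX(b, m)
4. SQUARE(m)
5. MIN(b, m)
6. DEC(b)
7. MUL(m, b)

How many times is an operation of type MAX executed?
2

Counting MAX operations:
Step 2: MAX(b, m) ← MAX
Step 3: MAX(b, m) ← MAX
Total: 2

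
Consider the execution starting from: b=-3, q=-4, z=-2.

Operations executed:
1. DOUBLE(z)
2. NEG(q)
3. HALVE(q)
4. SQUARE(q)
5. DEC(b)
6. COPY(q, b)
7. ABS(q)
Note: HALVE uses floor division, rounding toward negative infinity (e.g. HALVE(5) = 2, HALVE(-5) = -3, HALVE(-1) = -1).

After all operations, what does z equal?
z = -4

Tracing execution:
Step 1: DOUBLE(z) → z = -4
Step 2: NEG(q) → z = -4
Step 3: HALVE(q) → z = -4
Step 4: SQUARE(q) → z = -4
Step 5: DEC(b) → z = -4
Step 6: COPY(q, b) → z = -4
Step 7: ABS(q) → z = -4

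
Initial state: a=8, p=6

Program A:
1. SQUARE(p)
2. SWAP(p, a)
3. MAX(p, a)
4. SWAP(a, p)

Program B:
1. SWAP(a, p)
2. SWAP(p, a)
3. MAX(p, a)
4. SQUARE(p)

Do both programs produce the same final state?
No

Program A final state: a=36, p=36
Program B final state: a=8, p=64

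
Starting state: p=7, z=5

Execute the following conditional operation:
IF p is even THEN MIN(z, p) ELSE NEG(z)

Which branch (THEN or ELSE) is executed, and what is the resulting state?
Branch: ELSE, Final state: p=7, z=-5

Evaluating condition: p is even
Condition is False, so ELSE branch executes
After NEG(z): p=7, z=-5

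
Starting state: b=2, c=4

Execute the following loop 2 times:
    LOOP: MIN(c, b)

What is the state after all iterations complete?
b=2, c=2

Iteration trace:
Start: b=2, c=4
After iteration 1: b=2, c=2
After iteration 2: b=2, c=2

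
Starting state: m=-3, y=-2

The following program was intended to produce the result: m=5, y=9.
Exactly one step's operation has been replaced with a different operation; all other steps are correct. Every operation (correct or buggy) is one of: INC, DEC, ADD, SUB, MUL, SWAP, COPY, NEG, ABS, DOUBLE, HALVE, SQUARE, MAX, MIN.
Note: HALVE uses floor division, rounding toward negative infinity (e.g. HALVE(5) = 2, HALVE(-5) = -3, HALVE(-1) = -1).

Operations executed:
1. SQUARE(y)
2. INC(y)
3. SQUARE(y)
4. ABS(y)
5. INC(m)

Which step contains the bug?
Step 2

Trace with buggy code:
Initial: m=-3, y=-2
After step 1: m=-3, y=4
After step 2: m=-3, y=5
After step 3: m=-3, y=25
After step 4: m=-3, y=25
After step 5: m=-2, y=25
Actual final m=-2, y=25 ≠ expected m=5, y=9.
Step 2 is the only position where a single-operation replacement can produce the expected result.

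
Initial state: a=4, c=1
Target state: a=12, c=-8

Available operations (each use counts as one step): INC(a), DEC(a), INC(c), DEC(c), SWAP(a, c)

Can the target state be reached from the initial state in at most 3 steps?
No

The target state cannot be reached within 3 steps.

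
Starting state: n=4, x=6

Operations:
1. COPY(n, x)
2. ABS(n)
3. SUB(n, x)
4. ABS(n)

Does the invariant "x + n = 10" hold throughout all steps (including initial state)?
No, violated after step 1

The invariant is violated after step 1.

State at each step:
Initial: n=4, x=6
After step 1: n=6, x=6
After step 2: n=6, x=6
After step 3: n=0, x=6
After step 4: n=0, x=6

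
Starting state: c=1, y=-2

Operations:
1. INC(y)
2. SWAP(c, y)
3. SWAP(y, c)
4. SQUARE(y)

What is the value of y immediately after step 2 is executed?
y = 1

Tracing y through execution:
Initial: y = -2
After step 1 (INC(y)): y = -1
After step 2 (SWAP(c, y)): y = 1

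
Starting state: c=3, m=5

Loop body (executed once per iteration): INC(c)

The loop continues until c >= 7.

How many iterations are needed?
4

Tracing iterations:
Initial: c=3, m=5
After iteration 1: c=4, m=5
After iteration 2: c=5, m=5
After iteration 3: c=6, m=5
After iteration 4: c=7, m=5
c >= 7 now holds, so the loop exits after 4 iterations.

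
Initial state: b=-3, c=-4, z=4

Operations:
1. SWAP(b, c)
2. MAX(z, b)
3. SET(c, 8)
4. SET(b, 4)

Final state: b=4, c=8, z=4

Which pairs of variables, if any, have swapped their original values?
None

Comparing initial and final values:
b: -3 → 4
z: 4 → 4
c: -4 → 8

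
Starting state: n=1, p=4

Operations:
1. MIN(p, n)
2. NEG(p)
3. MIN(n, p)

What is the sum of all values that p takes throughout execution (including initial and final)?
3

Values of p at each step:
Initial: p = 4
After step 1: p = 1
After step 2: p = -1
After step 3: p = -1
Sum = 4 + 1 + -1 + -1 = 3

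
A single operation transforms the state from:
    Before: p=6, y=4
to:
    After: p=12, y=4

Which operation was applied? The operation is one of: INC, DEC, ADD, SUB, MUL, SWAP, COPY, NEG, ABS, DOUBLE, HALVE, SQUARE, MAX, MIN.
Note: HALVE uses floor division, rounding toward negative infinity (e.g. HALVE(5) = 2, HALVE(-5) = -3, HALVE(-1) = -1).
DOUBLE(p)

Analyzing the change:
Before: p=6, y=4
After: p=12, y=4
Variable p changed from 6 to 12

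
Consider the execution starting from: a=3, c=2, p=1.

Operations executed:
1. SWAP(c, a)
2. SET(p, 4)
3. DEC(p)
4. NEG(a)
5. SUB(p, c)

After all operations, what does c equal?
c = 3

Tracing execution:
Step 1: SWAP(c, a) → c = 3
Step 2: SET(p, 4) → c = 3
Step 3: DEC(p) → c = 3
Step 4: NEG(a) → c = 3
Step 5: SUB(p, c) → c = 3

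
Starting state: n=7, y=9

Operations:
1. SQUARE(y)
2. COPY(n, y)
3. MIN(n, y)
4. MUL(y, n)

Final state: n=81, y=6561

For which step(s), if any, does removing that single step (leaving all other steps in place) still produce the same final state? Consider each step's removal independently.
Step(s) 3

Testing removal of each single step:
Without step 1: final = n=9, y=81 (different)
Without step 2: final = n=7, y=567 (different)
Without step 3: final = n=81, y=6561 (same)
Without step 4: final = n=81, y=81 (different)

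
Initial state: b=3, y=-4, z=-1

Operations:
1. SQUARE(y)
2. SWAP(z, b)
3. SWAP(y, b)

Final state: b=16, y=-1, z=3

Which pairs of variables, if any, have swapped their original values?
None

Comparing initial and final values:
b: 3 → 16
z: -1 → 3
y: -4 → -1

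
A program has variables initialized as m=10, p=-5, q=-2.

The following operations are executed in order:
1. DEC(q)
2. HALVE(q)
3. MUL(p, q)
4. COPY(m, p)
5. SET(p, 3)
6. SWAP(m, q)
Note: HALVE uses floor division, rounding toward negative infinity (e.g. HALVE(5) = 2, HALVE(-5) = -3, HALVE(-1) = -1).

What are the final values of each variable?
{m: -2, p: 3, q: 10}

Step-by-step execution:
Initial: m=10, p=-5, q=-2
After step 1 (DEC(q)): m=10, p=-5, q=-3
After step 2 (HALVE(q)): m=10, p=-5, q=-2
After step 3 (MUL(p, q)): m=10, p=10, q=-2
After step 4 (COPY(m, p)): m=10, p=10, q=-2
After step 5 (SET(p, 3)): m=10, p=3, q=-2
After step 6 (SWAP(m, q)): m=-2, p=3, q=10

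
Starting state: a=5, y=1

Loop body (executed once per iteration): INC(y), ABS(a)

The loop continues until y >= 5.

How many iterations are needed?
4

Tracing iterations:
Initial: a=5, y=1
After iteration 1: a=5, y=2
After iteration 2: a=5, y=3
After iteration 3: a=5, y=4
After iteration 4: a=5, y=5
y >= 5 now holds, so the loop exits after 4 iterations.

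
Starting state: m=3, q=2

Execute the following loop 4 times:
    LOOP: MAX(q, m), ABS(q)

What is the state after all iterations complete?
m=3, q=3

Iteration trace:
Start: m=3, q=2
After iteration 1: m=3, q=3
After iteration 2: m=3, q=3
After iteration 3: m=3, q=3
After iteration 4: m=3, q=3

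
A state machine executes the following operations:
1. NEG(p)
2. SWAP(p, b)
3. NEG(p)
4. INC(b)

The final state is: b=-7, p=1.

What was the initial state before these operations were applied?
b=-1, p=8

Working backwards:
Final state: b=-7, p=1
Before step 4 (INC(b)): b=-8, p=1
Before step 3 (NEG(p)): b=-8, p=-1
Before step 2 (SWAP(p, b)): b=-1, p=-8
Before step 1 (NEG(p)): b=-1, p=8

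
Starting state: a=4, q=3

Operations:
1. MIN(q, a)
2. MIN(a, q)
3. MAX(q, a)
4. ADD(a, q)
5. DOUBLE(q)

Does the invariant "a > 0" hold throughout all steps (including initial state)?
Yes

The invariant holds at every step.

State at each step:
Initial: a=4, q=3
After step 1: a=4, q=3
After step 2: a=3, q=3
After step 3: a=3, q=3
After step 4: a=6, q=3
After step 5: a=6, q=6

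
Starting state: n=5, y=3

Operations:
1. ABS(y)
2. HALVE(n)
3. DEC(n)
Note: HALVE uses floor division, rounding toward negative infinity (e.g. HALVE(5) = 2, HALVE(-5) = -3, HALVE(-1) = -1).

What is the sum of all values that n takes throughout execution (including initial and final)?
13

Values of n at each step:
Initial: n = 5
After step 1: n = 5
After step 2: n = 2
After step 3: n = 1
Sum = 5 + 5 + 2 + 1 = 13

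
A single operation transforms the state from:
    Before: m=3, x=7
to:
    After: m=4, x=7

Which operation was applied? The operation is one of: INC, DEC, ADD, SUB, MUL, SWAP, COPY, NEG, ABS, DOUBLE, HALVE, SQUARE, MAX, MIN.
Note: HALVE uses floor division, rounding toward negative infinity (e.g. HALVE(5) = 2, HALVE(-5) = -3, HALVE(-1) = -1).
INC(m)

Analyzing the change:
Before: m=3, x=7
After: m=4, x=7
Variable m changed from 3 to 4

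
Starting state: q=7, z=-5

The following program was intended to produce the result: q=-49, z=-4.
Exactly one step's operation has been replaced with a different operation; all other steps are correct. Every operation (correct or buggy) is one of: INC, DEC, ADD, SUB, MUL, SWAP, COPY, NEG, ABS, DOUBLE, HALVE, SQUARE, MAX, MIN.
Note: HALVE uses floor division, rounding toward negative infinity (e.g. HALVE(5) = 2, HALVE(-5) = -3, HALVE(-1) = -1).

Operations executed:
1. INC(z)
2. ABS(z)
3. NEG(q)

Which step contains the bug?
Step 2

Trace with buggy code:
Initial: q=7, z=-5
After step 1: q=7, z=-4
After step 2: q=7, z=4
After step 3: q=-7, z=4
Actual final q=-7, z=4 ≠ expected q=-49, z=-4.
Step 2 is the only position where a single-operation replacement can produce the expected result.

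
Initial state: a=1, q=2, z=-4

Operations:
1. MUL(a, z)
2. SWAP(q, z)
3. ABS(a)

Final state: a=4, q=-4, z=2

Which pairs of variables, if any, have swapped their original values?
(q, z)

Comparing initial and final values:
q: 2 → -4
z: -4 → 2
a: 1 → 4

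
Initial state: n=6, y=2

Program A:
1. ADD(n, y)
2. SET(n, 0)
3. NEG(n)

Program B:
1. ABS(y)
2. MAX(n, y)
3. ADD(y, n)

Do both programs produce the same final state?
No

Program A final state: n=0, y=2
Program B final state: n=6, y=8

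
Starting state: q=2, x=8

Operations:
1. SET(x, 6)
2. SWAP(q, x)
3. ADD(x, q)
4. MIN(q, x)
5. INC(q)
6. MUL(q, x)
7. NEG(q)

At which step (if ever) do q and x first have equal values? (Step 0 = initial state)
Never

q and x never become equal during execution.

Comparing values at each step:
Initial: q=2, x=8
After step 1: q=2, x=6
After step 2: q=6, x=2
After step 3: q=6, x=8
After step 4: q=6, x=8
After step 5: q=7, x=8
After step 6: q=56, x=8
After step 7: q=-56, x=8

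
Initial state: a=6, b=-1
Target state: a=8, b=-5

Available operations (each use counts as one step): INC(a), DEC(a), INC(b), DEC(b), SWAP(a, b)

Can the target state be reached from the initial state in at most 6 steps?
Yes

Path (6 steps): INC(a) → INC(a) → DEC(b) → DEC(b) → DEC(b) → DEC(b)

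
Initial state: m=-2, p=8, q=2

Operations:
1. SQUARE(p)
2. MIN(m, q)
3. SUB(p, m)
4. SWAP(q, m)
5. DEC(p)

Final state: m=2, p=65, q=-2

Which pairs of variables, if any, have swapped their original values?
(q, m)

Comparing initial and final values:
q: 2 → -2
p: 8 → 65
m: -2 → 2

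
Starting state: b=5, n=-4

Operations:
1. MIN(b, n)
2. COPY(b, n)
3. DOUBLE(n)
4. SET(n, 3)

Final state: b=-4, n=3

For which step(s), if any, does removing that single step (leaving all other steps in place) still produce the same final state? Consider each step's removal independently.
Step(s) 1, 2, 3

Testing removal of each single step:
Without step 1: final = b=-4, n=3 (same)
Without step 2: final = b=-4, n=3 (same)
Without step 3: final = b=-4, n=3 (same)
Without step 4: final = b=-4, n=-8 (different)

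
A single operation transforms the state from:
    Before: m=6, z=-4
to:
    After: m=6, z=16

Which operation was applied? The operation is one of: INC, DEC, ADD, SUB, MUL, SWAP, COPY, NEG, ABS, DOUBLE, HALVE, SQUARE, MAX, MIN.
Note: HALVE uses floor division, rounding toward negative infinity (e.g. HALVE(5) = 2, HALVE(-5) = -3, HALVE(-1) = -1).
SQUARE(z)

Analyzing the change:
Before: m=6, z=-4
After: m=6, z=16
Variable z changed from -4 to 16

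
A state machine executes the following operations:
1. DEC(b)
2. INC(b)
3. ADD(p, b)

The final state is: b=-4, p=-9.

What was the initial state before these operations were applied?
b=-4, p=-5

Working backwards:
Final state: b=-4, p=-9
Before step 3 (ADD(p, b)): b=-4, p=-5
Before step 2 (INC(b)): b=-5, p=-5
Before step 1 (DEC(b)): b=-4, p=-5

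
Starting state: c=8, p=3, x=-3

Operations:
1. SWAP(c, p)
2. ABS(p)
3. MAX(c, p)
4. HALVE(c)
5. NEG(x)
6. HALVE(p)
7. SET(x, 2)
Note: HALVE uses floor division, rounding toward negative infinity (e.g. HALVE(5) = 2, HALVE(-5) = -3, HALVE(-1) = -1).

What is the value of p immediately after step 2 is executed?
p = 8

Tracing p through execution:
Initial: p = 3
After step 1 (SWAP(c, p)): p = 8
After step 2 (ABS(p)): p = 8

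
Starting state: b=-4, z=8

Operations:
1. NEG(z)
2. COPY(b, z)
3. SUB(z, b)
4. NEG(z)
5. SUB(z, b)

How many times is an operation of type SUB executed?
2

Counting SUB operations:
Step 3: SUB(z, b) ← SUB
Step 5: SUB(z, b) ← SUB
Total: 2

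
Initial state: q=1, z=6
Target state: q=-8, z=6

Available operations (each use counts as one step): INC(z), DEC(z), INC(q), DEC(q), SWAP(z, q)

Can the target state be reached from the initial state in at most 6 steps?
No

The target state cannot be reached within 6 steps.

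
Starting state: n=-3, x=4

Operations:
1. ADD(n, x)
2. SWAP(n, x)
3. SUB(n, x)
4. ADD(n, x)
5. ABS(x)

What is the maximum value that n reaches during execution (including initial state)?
4

Values of n at each step:
Initial: n = -3
After step 1: n = 1
After step 2: n = 4 ← maximum
After step 3: n = 3
After step 4: n = 4
After step 5: n = 4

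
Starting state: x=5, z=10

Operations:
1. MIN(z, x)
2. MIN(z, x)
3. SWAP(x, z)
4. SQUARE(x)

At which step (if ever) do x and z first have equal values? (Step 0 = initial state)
Step 1

x and z first become equal after step 1.

Comparing values at each step:
Initial: x=5, z=10
After step 1: x=5, z=5 ← equal!
After step 2: x=5, z=5 ← equal!
After step 3: x=5, z=5 ← equal!
After step 4: x=25, z=5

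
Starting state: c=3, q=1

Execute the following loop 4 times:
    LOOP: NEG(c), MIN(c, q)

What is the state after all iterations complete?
c=1, q=1

Iteration trace:
Start: c=3, q=1
After iteration 1: c=-3, q=1
After iteration 2: c=1, q=1
After iteration 3: c=-1, q=1
After iteration 4: c=1, q=1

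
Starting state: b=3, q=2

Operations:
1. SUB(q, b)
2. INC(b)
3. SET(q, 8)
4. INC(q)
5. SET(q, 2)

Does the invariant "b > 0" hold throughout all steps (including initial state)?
Yes

The invariant holds at every step.

State at each step:
Initial: b=3, q=2
After step 1: b=3, q=-1
After step 2: b=4, q=-1
After step 3: b=4, q=8
After step 4: b=4, q=9
After step 5: b=4, q=2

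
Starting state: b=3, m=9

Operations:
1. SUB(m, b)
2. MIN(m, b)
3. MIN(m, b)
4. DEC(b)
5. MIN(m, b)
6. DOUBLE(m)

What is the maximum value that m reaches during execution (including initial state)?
9

Values of m at each step:
Initial: m = 9 ← maximum
After step 1: m = 6
After step 2: m = 3
After step 3: m = 3
After step 4: m = 3
After step 5: m = 2
After step 6: m = 4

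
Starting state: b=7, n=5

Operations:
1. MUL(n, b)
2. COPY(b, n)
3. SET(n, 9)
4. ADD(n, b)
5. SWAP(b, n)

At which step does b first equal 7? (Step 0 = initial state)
Step 0

Tracing b:
Initial: b = 7 ← first occurrence
After step 1: b = 7
After step 2: b = 35
After step 3: b = 35
After step 4: b = 35
After step 5: b = 44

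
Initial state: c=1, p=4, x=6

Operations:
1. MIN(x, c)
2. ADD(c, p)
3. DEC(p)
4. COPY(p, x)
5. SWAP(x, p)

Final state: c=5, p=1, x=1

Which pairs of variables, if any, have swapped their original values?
None

Comparing initial and final values:
c: 1 → 5
x: 6 → 1
p: 4 → 1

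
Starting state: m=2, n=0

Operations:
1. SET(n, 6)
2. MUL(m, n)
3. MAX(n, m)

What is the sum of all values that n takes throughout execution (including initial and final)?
24

Values of n at each step:
Initial: n = 0
After step 1: n = 6
After step 2: n = 6
After step 3: n = 12
Sum = 0 + 6 + 6 + 12 = 24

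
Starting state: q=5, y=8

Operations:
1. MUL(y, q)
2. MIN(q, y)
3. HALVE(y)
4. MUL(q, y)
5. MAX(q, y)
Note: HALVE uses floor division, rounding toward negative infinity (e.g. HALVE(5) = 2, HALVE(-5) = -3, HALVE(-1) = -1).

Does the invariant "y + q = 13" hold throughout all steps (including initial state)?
No, violated after step 1

The invariant is violated after step 1.

State at each step:
Initial: q=5, y=8
After step 1: q=5, y=40
After step 2: q=5, y=40
After step 3: q=5, y=20
After step 4: q=100, y=20
After step 5: q=100, y=20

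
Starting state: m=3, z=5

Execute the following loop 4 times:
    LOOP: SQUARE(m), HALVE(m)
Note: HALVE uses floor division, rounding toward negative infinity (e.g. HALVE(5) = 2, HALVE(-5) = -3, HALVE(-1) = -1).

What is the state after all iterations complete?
m=512, z=5

Iteration trace:
Start: m=3, z=5
After iteration 1: m=4, z=5
After iteration 2: m=8, z=5
After iteration 3: m=32, z=5
After iteration 4: m=512, z=5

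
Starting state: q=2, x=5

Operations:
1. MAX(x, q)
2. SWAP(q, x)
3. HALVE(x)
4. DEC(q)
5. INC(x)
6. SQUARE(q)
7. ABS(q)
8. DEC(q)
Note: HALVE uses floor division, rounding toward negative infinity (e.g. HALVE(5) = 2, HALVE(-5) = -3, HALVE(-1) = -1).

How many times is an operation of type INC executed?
1

Counting INC operations:
Step 5: INC(x) ← INC
Total: 1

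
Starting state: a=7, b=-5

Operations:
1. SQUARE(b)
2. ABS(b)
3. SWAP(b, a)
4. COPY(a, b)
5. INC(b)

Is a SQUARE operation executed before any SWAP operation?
Yes

First SQUARE: step 1
First SWAP: step 3
Since 1 < 3, SQUARE comes first.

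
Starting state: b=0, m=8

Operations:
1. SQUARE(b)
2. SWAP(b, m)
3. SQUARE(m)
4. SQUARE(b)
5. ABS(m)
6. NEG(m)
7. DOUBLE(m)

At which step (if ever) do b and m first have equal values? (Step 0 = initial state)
Never

b and m never become equal during execution.

Comparing values at each step:
Initial: b=0, m=8
After step 1: b=0, m=8
After step 2: b=8, m=0
After step 3: b=8, m=0
After step 4: b=64, m=0
After step 5: b=64, m=0
After step 6: b=64, m=0
After step 7: b=64, m=0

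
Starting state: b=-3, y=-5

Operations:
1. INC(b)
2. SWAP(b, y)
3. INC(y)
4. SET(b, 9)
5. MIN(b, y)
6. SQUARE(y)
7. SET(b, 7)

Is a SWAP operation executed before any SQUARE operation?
Yes

First SWAP: step 2
First SQUARE: step 6
Since 2 < 6, SWAP comes first.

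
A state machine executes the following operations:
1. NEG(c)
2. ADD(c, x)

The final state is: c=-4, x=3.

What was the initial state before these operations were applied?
c=7, x=3

Working backwards:
Final state: c=-4, x=3
Before step 2 (ADD(c, x)): c=-7, x=3
Before step 1 (NEG(c)): c=7, x=3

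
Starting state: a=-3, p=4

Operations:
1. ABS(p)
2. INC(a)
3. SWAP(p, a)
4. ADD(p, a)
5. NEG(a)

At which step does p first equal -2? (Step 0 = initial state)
Step 3

Tracing p:
Initial: p = 4
After step 1: p = 4
After step 2: p = 4
After step 3: p = -2 ← first occurrence
After step 4: p = 2
After step 5: p = 2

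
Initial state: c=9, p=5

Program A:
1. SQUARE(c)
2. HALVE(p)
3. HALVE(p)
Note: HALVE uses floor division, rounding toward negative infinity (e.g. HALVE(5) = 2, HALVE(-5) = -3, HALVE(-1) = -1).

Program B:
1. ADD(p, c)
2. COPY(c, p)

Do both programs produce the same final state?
No

Program A final state: c=81, p=1
Program B final state: c=14, p=14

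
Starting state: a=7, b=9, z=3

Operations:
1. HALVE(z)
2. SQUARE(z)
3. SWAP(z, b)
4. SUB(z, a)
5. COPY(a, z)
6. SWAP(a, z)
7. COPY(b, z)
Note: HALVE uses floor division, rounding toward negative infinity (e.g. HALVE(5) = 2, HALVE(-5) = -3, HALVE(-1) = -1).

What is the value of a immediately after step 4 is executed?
a = 7

Tracing a through execution:
Initial: a = 7
After step 1 (HALVE(z)): a = 7
After step 2 (SQUARE(z)): a = 7
After step 3 (SWAP(z, b)): a = 7
After step 4 (SUB(z, a)): a = 7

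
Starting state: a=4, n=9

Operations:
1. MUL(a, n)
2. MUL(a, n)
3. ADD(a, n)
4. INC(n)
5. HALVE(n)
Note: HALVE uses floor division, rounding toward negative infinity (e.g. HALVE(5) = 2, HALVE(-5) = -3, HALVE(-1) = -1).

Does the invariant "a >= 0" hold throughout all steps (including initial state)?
Yes

The invariant holds at every step.

State at each step:
Initial: a=4, n=9
After step 1: a=36, n=9
After step 2: a=324, n=9
After step 3: a=333, n=9
After step 4: a=333, n=10
After step 5: a=333, n=5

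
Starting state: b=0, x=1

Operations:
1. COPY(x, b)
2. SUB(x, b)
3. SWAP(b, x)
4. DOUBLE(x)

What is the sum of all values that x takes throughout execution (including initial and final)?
1

Values of x at each step:
Initial: x = 1
After step 1: x = 0
After step 2: x = 0
After step 3: x = 0
After step 4: x = 0
Sum = 1 + 0 + 0 + 0 + 0 = 1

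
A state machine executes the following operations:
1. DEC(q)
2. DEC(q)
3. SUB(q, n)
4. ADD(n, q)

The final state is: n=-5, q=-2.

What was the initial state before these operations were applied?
n=-3, q=-3

Working backwards:
Final state: n=-5, q=-2
Before step 4 (ADD(n, q)): n=-3, q=-2
Before step 3 (SUB(q, n)): n=-3, q=-5
Before step 2 (DEC(q)): n=-3, q=-4
Before step 1 (DEC(q)): n=-3, q=-3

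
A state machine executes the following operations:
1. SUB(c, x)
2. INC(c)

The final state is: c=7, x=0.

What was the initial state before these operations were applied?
c=6, x=0

Working backwards:
Final state: c=7, x=0
Before step 2 (INC(c)): c=6, x=0
Before step 1 (SUB(c, x)): c=6, x=0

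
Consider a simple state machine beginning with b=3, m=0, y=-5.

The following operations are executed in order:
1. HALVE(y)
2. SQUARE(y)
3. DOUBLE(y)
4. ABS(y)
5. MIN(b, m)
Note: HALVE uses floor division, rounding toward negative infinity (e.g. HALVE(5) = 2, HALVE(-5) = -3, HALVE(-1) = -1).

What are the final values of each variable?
{b: 0, m: 0, y: 18}

Step-by-step execution:
Initial: b=3, m=0, y=-5
After step 1 (HALVE(y)): b=3, m=0, y=-3
After step 2 (SQUARE(y)): b=3, m=0, y=9
After step 3 (DOUBLE(y)): b=3, m=0, y=18
After step 4 (ABS(y)): b=3, m=0, y=18
After step 5 (MIN(b, m)): b=0, m=0, y=18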